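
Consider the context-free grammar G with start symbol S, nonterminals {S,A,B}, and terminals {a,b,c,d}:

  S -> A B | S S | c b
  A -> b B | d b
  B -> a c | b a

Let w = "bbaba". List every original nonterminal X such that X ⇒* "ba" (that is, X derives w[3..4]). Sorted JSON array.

Convert to CNF:
  S -> A B | S S | T3 T0
  A -> T0 B | T1 T0
  B -> T0 T2 | T2 T3
  T0 -> b
  T1 -> d
  T2 -> a
  T3 -> c

CYK fill — only the sub-triangle for w[3..4]:
  cell(3,3) b: {T0}  orig:{}
  cell(4,4) a: {T2}  orig:{}
  cell(3,4) ba: {B}

Original NTs in T[3,4] deriving "ba": ["B"]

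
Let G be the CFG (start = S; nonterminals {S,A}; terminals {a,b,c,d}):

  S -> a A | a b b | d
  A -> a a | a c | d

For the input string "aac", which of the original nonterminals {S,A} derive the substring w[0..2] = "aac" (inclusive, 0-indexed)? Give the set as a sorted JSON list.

Convert to CNF:
  S -> T0 A | T0 X3 | d
  A -> T0 T0 | T0 T1 | d
  T0 -> a
  T1 -> c
  T2 -> b
  X3 -> T2 T2

CYK fill, restricted to cells inside w[0..2]:
  T[0,0] 'a' = {T0}  orig:{}
  T[1,1] 'a' = {T0}  orig:{}
  T[2,2] 'c' = {T1}  orig:{}
  T[0,1] 'aa' = {A}
  T[1,2] 'ac' = {A}
  T[0,2] 'aac' = {S}

Original NTs in T[0,2] deriving "aac": ["S"]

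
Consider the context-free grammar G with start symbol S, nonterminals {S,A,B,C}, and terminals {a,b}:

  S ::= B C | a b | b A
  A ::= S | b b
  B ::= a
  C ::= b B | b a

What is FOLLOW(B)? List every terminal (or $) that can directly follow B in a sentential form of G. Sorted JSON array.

FIRST iteration:
[1]
  A via A→b b: +{b}
  B via B→a: +{a}
  C via C→b B: +{b}
  S via S→B C: +{a}
  S via S→b A: +{b}
  FIRST[S]={a,b}  FIRST[A]={b}  FIRST[B]={a}  FIRST[C]={b}
[2]
  A via A→S: +{a}
  FIRST[S]={a,b}  FIRST[A]={a,b}  FIRST[B]={a}  FIRST[C]={b}
[3] (no change)
  FIRST[S]={a,b}  FIRST[A]={a,b}  FIRST[B]={a}  FIRST[C]={b}

FOLLOW iteration:
seed FOLLOW(S) with $
iter 1:
  S→B C: FOLLOW(B) ⊇ FIRST(C) = {b}; new: +{b}
  S→B C: FOLLOW(C) ⊇ FOLLOW(S) ⊇ {$}; new: +{$}
  S→b A: FOLLOW(A) ⊇ FOLLOW(S) ⊇ {$}; new: +{$}
  FOLLOW(S)={$}  FOLLOW(A)={$}  FOLLOW(B)={b}  FOLLOW(C)={$}
iter 2:
  C→b B: FOLLOW(B) ⊇ FOLLOW(C) ⊇ {$}; new: +{$}
  FOLLOW(S)={$}  FOLLOW(A)={$}  FOLLOW(B)={$,b}  FOLLOW(C)={$}
iter 3: done
  FOLLOW(S)={$}  FOLLOW(A)={$}  FOLLOW(B)={$,b}  FOLLOW(C)={$}

FOLLOW(B) = ["$", "b"]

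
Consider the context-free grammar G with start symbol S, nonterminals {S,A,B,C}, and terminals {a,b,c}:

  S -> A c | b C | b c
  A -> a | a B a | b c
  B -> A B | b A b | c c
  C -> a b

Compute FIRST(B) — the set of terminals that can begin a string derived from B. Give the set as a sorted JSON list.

FIRST iteration:
[1]
  A via A→a: +{a}
  A via A→b c: +{b}
  B via B→A B: +{a,b}
  B via B→c c: +{c}
  C via C→a b: +{a}
  S via S→A c: +{a,b}
  S: {a,b}  A: {a,b}  B: {a,b,c}  C: {a}
[2] (stable)
  S: {a,b}  A: {a,b}  B: {a,b,c}  C: {a}

FIRST(B) = ["a", "b", "c"]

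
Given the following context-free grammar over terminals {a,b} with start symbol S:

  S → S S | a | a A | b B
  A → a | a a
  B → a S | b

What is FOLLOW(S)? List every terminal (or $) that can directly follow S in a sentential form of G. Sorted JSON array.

FIRST iteration:
pass 1:
  A via A→a: +{a}
  B via B→a S: +{a}
  B via B→b: +{b}
  S via S→a: +{a}
  S via S→b B: +{b}
  S: {a,b}  A: {a}  B: {a,b}
pass 2: done
  S: {a,b}  A: {a}  B: {a,b}

FOLLOW iteration:
seed FOLLOW(S) with $
iter 1:
  S→S S: FOLLOW(S) ⊇ FIRST(S) = {a,b}; new: +{a,b}
  S→a A: FOLLOW(A) ⊇ FOLLOW(S) ⊇ {$,a,b}; new: +{$,a,b}
  S→b B: FOLLOW(B) ⊇ FOLLOW(S) ⊇ {$,a,b}; new: +{$,a,b}
  FOLLOW(S)={$,a,b}  FOLLOW(A)={$,a,b}  FOLLOW(B)={$,a,b}
iter 2: (no change)
  FOLLOW(S)={$,a,b}  FOLLOW(A)={$,a,b}  FOLLOW(B)={$,a,b}

FOLLOW(S) = ["$", "a", "b"]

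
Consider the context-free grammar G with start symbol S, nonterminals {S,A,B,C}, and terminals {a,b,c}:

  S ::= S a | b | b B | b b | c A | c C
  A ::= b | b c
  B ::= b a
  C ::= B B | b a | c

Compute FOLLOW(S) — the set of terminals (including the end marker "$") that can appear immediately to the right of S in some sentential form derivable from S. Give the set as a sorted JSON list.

Compute FIRST by fixpoint:
[1]
  A via A→b: +{b}
  B via B→b a: +{b}
  C via C→B B: +{b}
  C via C→c: +{c}
  S via S→b: +{b}
  S via S→c A: +{c}
  FIRST[S]={b,c}  FIRST[A]={b}  FIRST[B]={b}  FIRST[C]={b,c}
[2] — fixpoint
  FIRST[S]={b,c}  FIRST[A]={b}  FIRST[B]={b}  FIRST[C]={b,c}

FOLLOW iteration:
seed FOLLOW(S) with $
round 1:
  C→B B: FOLLOW(B) ⊇ FIRST(B) = {b}; new: +{b}
  S→S a: FOLLOW(S) ⊇ FIRST(a) = {a}; new: +{a}
  S→b B: FOLLOW(B) ⊇ FOLLOW(S) ⊇ {$,a}; new: +{$,a}
  S→c A: FOLLOW(A) ⊇ FOLLOW(S) ⊇ {$,a}; new: +{$,a}
  S→c C: FOLLOW(C) ⊇ FOLLOW(S) ⊇ {$,a}; new: +{$,a}
  FOLLOW(S)={$,a}  FOLLOW(A)={$,a}  FOLLOW(B)={$,a,b}  FOLLOW(C)={$,a}
round 2: (no change)
  FOLLOW(S)={$,a}  FOLLOW(A)={$,a}  FOLLOW(B)={$,a,b}  FOLLOW(C)={$,a}

FOLLOW(S) = ["$", "a"]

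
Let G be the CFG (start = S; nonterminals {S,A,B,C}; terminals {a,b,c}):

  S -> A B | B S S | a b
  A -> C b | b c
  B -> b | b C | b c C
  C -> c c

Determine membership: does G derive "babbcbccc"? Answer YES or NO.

CNF form of G:
  S -> A B | B X4 | T2 T0
  A -> C T0 | T0 T1
  B -> T0 C | T0 X3 | b
  C -> T1 T1
  T0 -> b
  T1 -> c
  T2 -> a
  X3 -> T1 C
  X4 -> S S

CYK fill:
  T[0,0] 'b' = {B,T0}  orig:{B}
  T[1,1] 'a' = {T2}  orig:{}
  T[2,2] 'b' = {B,T0}  orig:{B}
  T[3,3] 'b' = {B,T0}  orig:{B}
  T[4,4] 'c' = {T1}  orig:{}
  T[5,5] 'b' = {B,T0}  orig:{B}
  T[6,6] 'c' = {T1}  orig:{}
  T[7,7] 'c' = {T1}  orig:{}
  T[8,8] 'c' = {T1}  orig:{}
  T[0,1] 'ba' = ∅
  T[1,2] 'ab' = {S}
  T[2,3] 'bb' = ∅
  T[3,4] 'bc' = {A}
  T[4,5] 'cb' = ∅
  T[5,6] 'bc' = {A}
  T[6,7] 'cc' = {C}
  T[7,8] 'cc' = {C}
  T[0,2] 'bab' = ∅
  T[1,3] 'abb' = ∅
  T[2,4] 'bbc' = ∅
  T[3,5] 'bcb' = {S}
  T[4,6] 'cbc' = ∅
  T[5,7] 'bcc' = {B}
  T[6,8] 'ccc' = {X3}  orig:{}
  T[0,3] 'babb' = ∅
  T[1,4] 'abbc' = ∅
  T[2,5] 'bbcb' = ∅
  T[3,6] 'bcbc' = ∅
  T[4,7] 'cbcc' = ∅
  T[5,8] 'bccc' = {B}
  T[0,4] 'babbc' = ∅
  T[1,5] 'abbcb' = {X4}  orig:{}
  T[2,6] 'bbcbc' = ∅
  T[3,7] 'bcbcc' = {S}
  T[4,8] 'cbccc' = ∅
  T[0,5] 'babbcb' = {S}
  T[1,6] 'abbcbc' = ∅
  T[2,7] 'bbcbcc' = ∅
  T[3,8] 'bcbccc' = {S}
  T[0,6] 'babbcbc' = ∅
  T[1,7] 'abbcbcc' = {X4}  orig:{}
  T[2,8] 'bbcbccc' = ∅
  T[0,7] 'babbcbcc' = {S}
  T[1,8] 'abbcbccc' = {X4}  orig:{}
  T[0,8] 'babbcbccc' = {S}

S ∈ T[0,8] ⇒ YES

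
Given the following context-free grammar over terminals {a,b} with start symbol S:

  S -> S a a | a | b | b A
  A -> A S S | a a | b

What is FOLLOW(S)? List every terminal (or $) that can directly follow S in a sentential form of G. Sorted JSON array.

FIRST sets, iterate to fixpoint:
iter 1:
  A via A→a a: +{a}
  A via A→b: +{b}
  S via S→a: +{a}
  S via S→b: +{b}
  FIRST[S]={a,b}  FIRST[A]={a,b}
iter 2: — fixpoint
  FIRST[S]={a,b}  FIRST[A]={a,b}

FOLLOW iteration:
initialize: $ ∈ FOLLOW(S)
[1]
  A→A S S: FOLLOW(A) ⊇ FIRST(S) = {a,b}; new: +{a,b}
  A→A S S: FOLLOW(S) ⊇ FIRST(S) = {a,b}; new: +{a,b}
  S→b A: FOLLOW(A) ⊇ FOLLOW(S) ⊇ {$,a,b}; new: +{$}
  FOLLOW(S)={$,a,b}  FOLLOW(A)={$,a,b}
[2] done
  FOLLOW(S)={$,a,b}  FOLLOW(A)={$,a,b}

FOLLOW(S) = ["$", "a", "b"]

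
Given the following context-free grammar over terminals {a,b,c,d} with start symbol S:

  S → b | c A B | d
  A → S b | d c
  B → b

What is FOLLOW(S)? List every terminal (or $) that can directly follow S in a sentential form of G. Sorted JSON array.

FIRST sets, iterate to fixpoint:
pass 1:
  A via A→d c: +{d}
  B via B→b: +{b}
  S via S→b: +{b}
  S via S→c A B: +{c}
  S via S→d: +{d}
  S: {b,c,d}  A: {d}  B: {b}
pass 2:
  A via A→S b: +{b,c}
  S: {b,c,d}  A: {b,c,d}  B: {b}
pass 3: (no change)
  S: {b,c,d}  A: {b,c,d}  B: {b}

FOLLOW sets:
seed FOLLOW(S) with $
round 1:
  A→S b: FOLLOW(S) ⊇ FIRST(b) = {b}; new: +{b}
  S→c A B: FOLLOW(A) ⊇ FIRST(B) = {b}; new: +{b}
  S→c A B: FOLLOW(B) ⊇ FOLLOW(S) ⊇ {$,b}; new: +{$,b}
  S: {$,b}  A: {b}  B: {$,b}
round 2: done
  S: {$,b}  A: {b}  B: {$,b}

FOLLOW(S) = ["$", "b"]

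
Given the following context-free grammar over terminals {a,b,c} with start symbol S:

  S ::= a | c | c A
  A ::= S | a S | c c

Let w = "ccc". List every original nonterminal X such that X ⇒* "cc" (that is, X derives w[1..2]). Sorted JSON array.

Convert to CNF:
  S -> T1 A | a | c
  A -> T0 S | T1 A | T1 T1 | a | c
  T0 -> a
  T1 -> c

Fill CYK table bottom-up, restricted to cells inside w[1..2]:
  cell(1,1) c: {A,S,T1}  orig:{A,S}
  cell(2,2) c: {A,S,T1}  orig:{A,S}
  cell(1,2) cc: {A,S}

Original NTs in T[1,2] deriving "cc": ["A", "S"]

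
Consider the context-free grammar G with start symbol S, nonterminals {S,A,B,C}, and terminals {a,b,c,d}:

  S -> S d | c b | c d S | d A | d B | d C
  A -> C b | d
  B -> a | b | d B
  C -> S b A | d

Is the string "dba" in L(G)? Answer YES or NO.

CNF form of G:
  S -> S T1 | T1 A | T1 B | T1 C | T2 T0 | T2 X4
  A -> C T0 | d
  B -> T1 B | a | b
  C -> S X3 | d
  T0 -> b
  T1 -> d
  T2 -> c
  X3 -> T0 A
  X4 -> T1 S

CYK table (by increasing span):
  cell(0,0) d: {A,C,T1}  orig:{A,C}
  cell(1,1) b: {B,T0}  orig:{B}
  cell(2,2) a: {B}
  cell(0,1) db: {A,B,S}
  cell(1,2) ba: ∅
  cell(0,2) dba: ∅

S ∉ T[0,2] ⇒ NO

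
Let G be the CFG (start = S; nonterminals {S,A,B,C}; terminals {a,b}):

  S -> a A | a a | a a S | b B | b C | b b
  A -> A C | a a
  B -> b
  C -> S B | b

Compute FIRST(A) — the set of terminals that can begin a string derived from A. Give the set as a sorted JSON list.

Compute FIRST by fixpoint:
pass 1:
  A via A→a a: +{a}
  B via B→b: +{b}
  C via C→b: +{b}
  S via S→a A: +{a}
  S via S→b B: +{b}
  FIRST(S)={a,b}  FIRST(A)={a}  FIRST(B)={b}  FIRST(C)={b}
pass 2:
  C via C→S B: +{a}
  FIRST(S)={a,b}  FIRST(A)={a}  FIRST(B)={b}  FIRST(C)={a,b}
pass 3: — fixpoint
  FIRST(S)={a,b}  FIRST(A)={a}  FIRST(B)={b}  FIRST(C)={a,b}

FIRST(A) = ["a"]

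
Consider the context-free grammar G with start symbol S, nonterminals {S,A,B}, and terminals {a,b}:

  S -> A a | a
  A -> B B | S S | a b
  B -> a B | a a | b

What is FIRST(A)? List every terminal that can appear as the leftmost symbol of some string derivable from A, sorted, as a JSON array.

FIRST iteration:
round 1:
  A via A→a b: +{a}
  B via B→a B: +{a}
  B via B→b: +{b}
  S via S→A a: +{a}
  S: {a}  A: {a}  B: {a,b}
round 2:
  A via A→B B: +{b}
  S via S→A a: +{b}
  S: {a,b}  A: {a,b}  B: {a,b}
round 3: (stable)
  S: {a,b}  A: {a,b}  B: {a,b}

FIRST(A) = ["a", "b"]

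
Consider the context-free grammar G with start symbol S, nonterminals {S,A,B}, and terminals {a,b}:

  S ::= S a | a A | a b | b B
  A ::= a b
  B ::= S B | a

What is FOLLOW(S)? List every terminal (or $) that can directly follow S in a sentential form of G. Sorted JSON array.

Compute FIRST by fixpoint:
iter 1:
  A via A→a b: +{a}
  B via B→a: +{a}
  S via S→a A: +{a}
  S via S→b B: +{b}
  S: {a,b}  A: {a}  B: {a}
iter 2:
  B via B→S B: +{b}
  S: {a,b}  A: {a}  B: {a,b}
iter 3: (no change)
  S: {a,b}  A: {a}  B: {a,b}

FOLLOW sets:
FOLLOW(S) := {$}
[1]
  B→S B: FOLLOW(S) ⊇ FIRST(B) = {a,b}; new: +{a,b}
  S→a A: FOLLOW(A) ⊇ FOLLOW(S) ⊇ {$,a,b}; new: +{$,a,b}
  S→b B: FOLLOW(B) ⊇ FOLLOW(S) ⊇ {$,a,b}; new: +{$,a,b}
  FOLLOW[S]={$,a,b}  FOLLOW[A]={$,a,b}  FOLLOW[B]={$,a,b}
[2] (stable)
  FOLLOW[S]={$,a,b}  FOLLOW[A]={$,a,b}  FOLLOW[B]={$,a,b}

FOLLOW(S) = ["$", "a", "b"]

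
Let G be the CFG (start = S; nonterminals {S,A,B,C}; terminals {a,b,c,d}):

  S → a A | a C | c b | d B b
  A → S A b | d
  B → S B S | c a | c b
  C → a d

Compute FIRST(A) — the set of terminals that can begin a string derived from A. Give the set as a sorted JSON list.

FIRST iteration:
iter 1:
  A via A→d: +{d}
  B via B→c a: +{c}
  C via C→a d: +{a}
  S via S→a A: +{a}
  S via S→c b: +{c}
  S via S→d B b: +{d}
  FIRST[S]={a,c,d}  FIRST[A]={d}  FIRST[B]={c}  FIRST[C]={a}
iter 2:
  A via A→S A b: +{a,c}
  B via B→S B S: +{a,d}
  FIRST[S]={a,c,d}  FIRST[A]={a,c,d}  FIRST[B]={a,c,d}  FIRST[C]={a}
iter 3: — fixpoint
  FIRST[S]={a,c,d}  FIRST[A]={a,c,d}  FIRST[B]={a,c,d}  FIRST[C]={a}

FIRST(A) = ["a", "c", "d"]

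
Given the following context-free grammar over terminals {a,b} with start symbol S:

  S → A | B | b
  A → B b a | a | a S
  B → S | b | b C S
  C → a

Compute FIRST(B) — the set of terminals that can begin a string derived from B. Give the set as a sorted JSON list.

Compute FIRST by fixpoint:
[1]
  A via A→a: +{a}
  B via B→b: +{b}
  C via C→a: +{a}
  S via S→A: +{a}
  S via S→B: +{b}
  S: {a,b}  A: {a}  B: {b}  C: {a}
[2]
  A via A→B b a: +{b}
  B via B→S: +{a}
  S: {a,b}  A: {a,b}  B: {a,b}  C: {a}
[3] (no change)
  S: {a,b}  A: {a,b}  B: {a,b}  C: {a}

FIRST(B) = ["a", "b"]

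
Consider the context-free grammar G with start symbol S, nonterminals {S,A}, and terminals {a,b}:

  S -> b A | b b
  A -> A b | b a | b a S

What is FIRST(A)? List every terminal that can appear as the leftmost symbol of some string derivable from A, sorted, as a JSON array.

Compute FIRST by fixpoint:
round 1:
  A via A→b a: +{b}
  S via S→b A: +{b}
  FIRST(S)={b}  FIRST(A)={b}
round 2: (no change)
  FIRST(S)={b}  FIRST(A)={b}

FIRST(A) = ["b"]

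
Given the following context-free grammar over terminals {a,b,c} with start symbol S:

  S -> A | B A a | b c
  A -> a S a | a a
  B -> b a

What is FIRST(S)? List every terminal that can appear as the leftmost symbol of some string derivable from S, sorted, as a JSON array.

FIRST iteration:
round 1:
  A via A→a S a: +{a}
  B via B→b a: +{b}
  S via S→A: +{a}
  S via S→B A a: +{b}
  FIRST(S)={a,b}  FIRST(A)={a}  FIRST(B)={b}
round 2: (stable)
  FIRST(S)={a,b}  FIRST(A)={a}  FIRST(B)={b}

FIRST(S) = ["a", "b"]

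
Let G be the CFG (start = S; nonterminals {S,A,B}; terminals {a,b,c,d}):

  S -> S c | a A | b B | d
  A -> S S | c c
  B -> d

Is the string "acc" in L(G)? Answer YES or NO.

Convert to CNF:
  S -> S T0 | T1 A | T2 B | d
  A -> S S | T0 T0
  B -> d
  T0 -> c
  T1 -> a
  T2 -> b

Fill CYK table bottom-up:
  [0..0]={T1}  "a"  orig:{}
  [1..1]={T0}  "c"  orig:{}
  [2..2]={T0}  "c"  orig:{}
  [0..1]=∅  "ac"
  [1..2]={A}  "cc"
  [0..2]={S}  "acc"

S ∈ T[0,2] ⇒ YES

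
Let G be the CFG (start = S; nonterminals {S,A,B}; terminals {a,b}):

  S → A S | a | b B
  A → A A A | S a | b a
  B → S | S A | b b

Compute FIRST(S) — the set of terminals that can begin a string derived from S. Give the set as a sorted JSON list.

FIRST sets, iterate to fixpoint:
[1]
  A via A→b a: +{b}
  B via B→b b: +{b}
  S via S→A S: +{b}
  S via S→a: +{a}
  S: {a,b}  A: {b}  B: {b}
[2]
  A via A→S a: +{a}
  B via B→S: +{a}
  S: {a,b}  A: {a,b}  B: {a,b}
[3] (stable)
  S: {a,b}  A: {a,b}  B: {a,b}

FIRST(S) = ["a", "b"]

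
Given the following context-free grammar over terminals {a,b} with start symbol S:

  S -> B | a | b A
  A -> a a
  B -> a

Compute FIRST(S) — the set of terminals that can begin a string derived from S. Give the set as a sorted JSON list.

FIRST iteration:
[1]
  A via A→a a: +{a}
  B via B→a: +{a}
  S via S→B: +{a}
  S via S→b A: +{b}
  FIRST(S)={a,b}  FIRST(A)={a}  FIRST(B)={a}
[2] (stable)
  FIRST(S)={a,b}  FIRST(A)={a}  FIRST(B)={a}

FIRST(S) = ["a", "b"]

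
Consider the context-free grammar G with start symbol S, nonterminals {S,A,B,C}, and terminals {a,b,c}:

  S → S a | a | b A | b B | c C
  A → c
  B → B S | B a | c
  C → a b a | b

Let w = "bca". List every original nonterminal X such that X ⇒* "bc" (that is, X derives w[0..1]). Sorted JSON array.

Convert to CNF:
  S -> S T0 | T1 A | T1 B | T2 C | a
  A -> c
  B -> B S | B T0 | c
  C -> T0 X3 | b
  T0 -> a
  T1 -> b
  T2 -> c
  X3 -> T1 T0

Fill CYK table bottom-up, restricted to cells inside w[0..1]:
  cell(0,0) b: {C,T1}  orig:{C}
  cell(1,1) c: {A,B,T2}  orig:{A,B}
  cell(0,1) bc: {S}

Original NTs in T[0,1] deriving "bc": ["S"]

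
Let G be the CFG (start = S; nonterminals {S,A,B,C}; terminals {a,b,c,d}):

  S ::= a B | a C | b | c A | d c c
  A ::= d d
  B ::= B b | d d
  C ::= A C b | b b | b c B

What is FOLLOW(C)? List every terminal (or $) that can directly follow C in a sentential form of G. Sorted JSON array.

FIRST iteration:
[1]
  A via A→d d: +{d}
  B via B→d d: +{d}
  C via C→A C b: +{d}
  C via C→b b: +{b}
  S via S→a B: +{a}
  S via S→b: +{b}
  S via S→c A: +{c}
  S via S→d c c: +{d}
  FIRST(S)={a,b,c,d}  FIRST(A)={d}  FIRST(B)={d}  FIRST(C)={b,d}
[2] (stable)
  FIRST(S)={a,b,c,d}  FIRST(A)={d}  FIRST(B)={d}  FIRST(C)={b,d}

Compute FOLLOW by fixpoint:
initialize: $ ∈ FOLLOW(S)
iter 1:
  B→B b: FOLLOW(B) ⊇ FIRST(b) = {b}; new: +{b}
  C→A C b: FOLLOW(A) ⊇ FIRST(C) = {b,d}; new: +{b,d}
  C→A C b: FOLLOW(C) ⊇ FIRST(b) = {b}; new: +{b}
  S→a B: FOLLOW(B) ⊇ FOLLOW(S) ⊇ {$}; new: +{$}
  S→a C: FOLLOW(C) ⊇ FOLLOW(S) ⊇ {$}; new: +{$}
  S→c A: FOLLOW(A) ⊇ FOLLOW(S) ⊇ {$}; new: +{$}
  FOLLOW(S)={$}  FOLLOW(A)={$,b,d}  FOLLOW(B)={$,b}  FOLLOW(C)={$,b}
iter 2: done
  FOLLOW(S)={$}  FOLLOW(A)={$,b,d}  FOLLOW(B)={$,b}  FOLLOW(C)={$,b}

FOLLOW(C) = ["$", "b"]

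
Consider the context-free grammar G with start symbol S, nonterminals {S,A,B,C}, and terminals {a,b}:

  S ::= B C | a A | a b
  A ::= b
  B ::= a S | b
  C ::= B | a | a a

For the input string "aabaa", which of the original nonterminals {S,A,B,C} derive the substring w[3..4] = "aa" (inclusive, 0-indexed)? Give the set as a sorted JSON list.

CNF form of G:
  S -> B C | T0 A | T0 T1
  A -> b
  B -> T0 S | b
  C -> T0 S | T0 T0 | a | b
  T0 -> a
  T1 -> b

CYK fill (cells [i..j] with 3 ≤ i ≤ j ≤ 4 only):
  [3..3]={C,T0}  "a"  orig:{C}
  [4..4]={C,T0}  "a"  orig:{C}
  [3..4]={C}  "aa"

Original NTs in T[3,4] deriving "aa": ["C"]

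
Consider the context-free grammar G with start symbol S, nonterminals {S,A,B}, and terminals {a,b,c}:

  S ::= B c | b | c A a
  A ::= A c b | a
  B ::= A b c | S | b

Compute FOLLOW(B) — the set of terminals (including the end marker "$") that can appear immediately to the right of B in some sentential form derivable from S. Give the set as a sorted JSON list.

FIRST iteration:
pass 1:
  A via A→a: +{a}
  B via B→A b c: +{a}
  B via B→b: +{b}
  S via S→B c: +{a,b}
  S via S→c A a: +{c}
  S: {a,b,c}  A: {a}  B: {a,b}
pass 2:
  B via B→S: +{c}
  S: {a,b,c}  A: {a}  B: {a,b,c}
pass 3: done
  S: {a,b,c}  A: {a}  B: {a,b,c}

Compute FOLLOW by fixpoint:
FOLLOW(S) := {$}
iter 1:
  A→A c b: FOLLOW(A) ⊇ FIRST(c) = {c}; new: +{c}
  B→A b c: FOLLOW(A) ⊇ FIRST(b) = {b}; new: +{b}
  S→B c: FOLLOW(B) ⊇ FIRST(c) = {c}; new: +{c}
  S→c A a: FOLLOW(A) ⊇ FIRST(a) = {a}; new: +{a}
  FOLLOW[S]={$}  FOLLOW[A]={a,b,c}  FOLLOW[B]={c}
iter 2:
  B→S: FOLLOW(S) ⊇ FOLLOW(B) ⊇ {c}; new: +{c}
  FOLLOW[S]={$,c}  FOLLOW[A]={a,b,c}  FOLLOW[B]={c}
iter 3: done
  FOLLOW[S]={$,c}  FOLLOW[A]={a,b,c}  FOLLOW[B]={c}

FOLLOW(B) = ["c"]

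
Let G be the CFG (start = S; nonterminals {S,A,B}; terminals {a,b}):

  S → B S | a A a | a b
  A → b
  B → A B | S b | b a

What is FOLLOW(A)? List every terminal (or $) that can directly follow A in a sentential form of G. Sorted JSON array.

FIRST iteration:
pass 1:
  A via A→b: +{b}
  B via B→A B: +{b}
  S via S→B S: +{b}
  S via S→a A a: +{a}
  FIRST[S]={a,b}  FIRST[A]={b}  FIRST[B]={b}
pass 2:
  B via B→S b: +{a}
  FIRST[S]={a,b}  FIRST[A]={b}  FIRST[B]={a,b}
pass 3: — fixpoint
  FIRST[S]={a,b}  FIRST[A]={b}  FIRST[B]={a,b}

Compute FOLLOW by fixpoint:
seed FOLLOW(S) with $
round 1:
  B→A B: FOLLOW(A) ⊇ FIRST(B) = {a,b}; new: +{a,b}
  B→S b: FOLLOW(S) ⊇ FIRST(b) = {b}; new: +{b}
  S→B S: FOLLOW(B) ⊇ FIRST(S) = {a,b}; new: +{a,b}
  S: {$,b}  A: {a,b}  B: {a,b}
round 2: (stable)
  S: {$,b}  A: {a,b}  B: {a,b}

FOLLOW(A) = ["a", "b"]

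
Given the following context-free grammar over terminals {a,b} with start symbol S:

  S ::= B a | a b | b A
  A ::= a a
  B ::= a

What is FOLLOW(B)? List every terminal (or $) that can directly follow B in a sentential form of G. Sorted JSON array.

Compute FIRST by fixpoint:
round 1:
  A via A→a a: +{a}
  B via B→a: +{a}
  S via S→B a: +{a}
  S via S→b A: +{b}
  FIRST[S]={a,b}  FIRST[A]={a}  FIRST[B]={a}
round 2: done
  FIRST[S]={a,b}  FIRST[A]={a}  FIRST[B]={a}

Compute FOLLOW by fixpoint:
initialize: $ ∈ FOLLOW(S)
round 1:
  S→B a: FOLLOW(B) ⊇ FIRST(a) = {a}; new: +{a}
  S→b A: FOLLOW(A) ⊇ FOLLOW(S) ⊇ {$}; new: +{$}
  FOLLOW[S]={$}  FOLLOW[A]={$}  FOLLOW[B]={a}
round 2: — fixpoint
  FOLLOW[S]={$}  FOLLOW[A]={$}  FOLLOW[B]={a}

FOLLOW(B) = ["a"]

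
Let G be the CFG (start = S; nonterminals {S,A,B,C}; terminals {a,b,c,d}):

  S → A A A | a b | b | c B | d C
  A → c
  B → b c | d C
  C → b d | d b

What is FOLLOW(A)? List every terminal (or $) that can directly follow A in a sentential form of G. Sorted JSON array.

FIRST iteration:
iter 1:
  A via A→c: +{c}
  B via B→b c: +{b}
  B via B→d C: +{d}
  C via C→b d: +{b}
  C via C→d b: +{d}
  S via S→A A A: +{c}
  S via S→a b: +{a}
  S via S→b: +{b}
  S via S→d C: +{d}
  FIRST(S)={a,b,c,d}  FIRST(A)={c}  FIRST(B)={b,d}  FIRST(C)={b,d}
iter 2: — fixpoint
  FIRST(S)={a,b,c,d}  FIRST(A)={c}  FIRST(B)={b,d}  FIRST(C)={b,d}

FOLLOW sets:
FOLLOW(S) := {$}
round 1:
  S→A A A: FOLLOW(A) ⊇ FIRST(A) = {c}; new: +{c}
  S→A A A: FOLLOW(A) ⊇ FOLLOW(S) ⊇ {$}; new: +{$}
  S→c B: FOLLOW(B) ⊇ FOLLOW(S) ⊇ {$}; new: +{$}
  S→d C: FOLLOW(C) ⊇ FOLLOW(S) ⊇ {$}; new: +{$}
  FOLLOW[S]={$}  FOLLOW[A]={$,c}  FOLLOW[B]={$}  FOLLOW[C]={$}
round 2: (stable)
  FOLLOW[S]={$}  FOLLOW[A]={$,c}  FOLLOW[B]={$}  FOLLOW[C]={$}

FOLLOW(A) = ["$", "c"]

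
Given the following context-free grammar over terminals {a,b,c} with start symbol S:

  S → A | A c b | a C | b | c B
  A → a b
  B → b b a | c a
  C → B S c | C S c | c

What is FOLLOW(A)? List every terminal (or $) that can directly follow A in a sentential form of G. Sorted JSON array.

Compute FIRST by fixpoint:
round 1:
  A via A→a b: +{a}
  B via B→b b a: +{b}
  B via B→c a: +{c}
  C via C→B S c: +{b,c}
  S via S→A: +{a}
  S via S→b: +{b}
  S via S→c B: +{c}
  FIRST(S)={a,b,c}  FIRST(A)={a}  FIRST(B)={b,c}  FIRST(C)={b,c}
round 2: (no change)
  FIRST(S)={a,b,c}  FIRST(A)={a}  FIRST(B)={b,c}  FIRST(C)={b,c}

FOLLOW sets:
seed FOLLOW(S) with $
pass 1:
  C→B S c: FOLLOW(B) ⊇ FIRST(S) = {a,b,c}; new: +{a,b,c}
  C→B S c: FOLLOW(S) ⊇ FIRST(c) = {c}; new: +{c}
  C→C S c: FOLLOW(C) ⊇ FIRST(S) = {a,b,c}; new: +{a,b,c}
  S→A: FOLLOW(A) ⊇ FOLLOW(S) ⊇ {$,c}; new: +{$,c}
  S→a C: FOLLOW(C) ⊇ FOLLOW(S) ⊇ {$,c}; new: +{$}
  S→c B: FOLLOW(B) ⊇ FOLLOW(S) ⊇ {$,c}; new: +{$}
  S: {$,c}  A: {$,c}  B: {$,a,b,c}  C: {$,a,b,c}
pass 2: done
  S: {$,c}  A: {$,c}  B: {$,a,b,c}  C: {$,a,b,c}

FOLLOW(A) = ["$", "c"]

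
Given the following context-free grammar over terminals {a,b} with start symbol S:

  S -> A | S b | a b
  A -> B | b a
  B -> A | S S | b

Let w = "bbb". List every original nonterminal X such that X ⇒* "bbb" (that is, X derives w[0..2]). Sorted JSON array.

Convert to CNF:
  S -> S S | S T0 | T0 T1 | T1 T0 | b
  A -> S S | T0 T1 | b
  B -> S S | T0 T1 | b
  T0 -> b
  T1 -> a

CYK fill, restricted to cells inside w[0..2]:
  [0..0]={A,B,S,T0}  "b"  orig:{A,B,S}
  [1..1]={A,B,S,T0}  "b"  orig:{A,B,S}
  [2..2]={A,B,S,T0}  "b"  orig:{A,B,S}
  [0..1]={A,B,S}  "bb"
  [1..2]={A,B,S}  "bb"
  [0..2]={A,B,S}  "bbb"

Original NTs in T[0,2] deriving "bbb": ["A", "B", "S"]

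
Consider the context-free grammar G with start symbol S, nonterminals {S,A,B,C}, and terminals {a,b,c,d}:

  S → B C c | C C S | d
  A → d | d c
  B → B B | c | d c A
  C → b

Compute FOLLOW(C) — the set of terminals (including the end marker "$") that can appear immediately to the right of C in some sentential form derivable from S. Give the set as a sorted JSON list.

Compute FIRST by fixpoint:
pass 1:
  A via A→d: +{d}
  B via B→c: +{c}
  B via B→d c A: +{d}
  C via C→b: +{b}
  S via S→B C c: +{c,d}
  S via S→C C S: +{b}
  FIRST[S]={b,c,d}  FIRST[A]={d}  FIRST[B]={c,d}  FIRST[C]={b}
pass 2: done
  FIRST[S]={b,c,d}  FIRST[A]={d}  FIRST[B]={c,d}  FIRST[C]={b}

Compute FOLLOW by fixpoint:
seed FOLLOW(S) with $
round 1:
  B→B B: FOLLOW(B) ⊇ FIRST(B) = {c,d}; new: +{c,d}
  B→d c A: FOLLOW(A) ⊇ FOLLOW(B) ⊇ {c,d}; new: +{c,d}
  S→B C c: FOLLOW(B) ⊇ FIRST(C) = {b}; new: +{b}
  S→B C c: FOLLOW(C) ⊇ FIRST(c) = {c}; new: +{c}
  S→C C S: FOLLOW(C) ⊇ FIRST(C) = {b}; new: +{b}
  S→C C S: FOLLOW(C) ⊇ FIRST(S) = {b,c,d}; new: +{d}
  FOLLOW[S]={$}  FOLLOW[A]={c,d}  FOLLOW[B]={b,c,d}  FOLLOW[C]={b,c,d}
round 2:
  B→d c A: FOLLOW(A) ⊇ FOLLOW(B) ⊇ {b,c,d}; new: +{b}
  FOLLOW[S]={$}  FOLLOW[A]={b,c,d}  FOLLOW[B]={b,c,d}  FOLLOW[C]={b,c,d}
round 3: (no change)
  FOLLOW[S]={$}  FOLLOW[A]={b,c,d}  FOLLOW[B]={b,c,d}  FOLLOW[C]={b,c,d}

FOLLOW(C) = ["b", "c", "d"]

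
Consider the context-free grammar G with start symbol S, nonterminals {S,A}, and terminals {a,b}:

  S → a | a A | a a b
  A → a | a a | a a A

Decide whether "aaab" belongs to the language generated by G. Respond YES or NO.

Convert to CNF:
  S -> T0 A | T0 X3 | a
  A -> T0 T0 | T0 X2 | a
  T0 -> a
  T1 -> b
  X2 -> T0 A
  X3 -> T0 T1

Fill CYK table bottom-up:
  [0..0]={A,S,T0}  "a"  orig:{A,S}
  [1..1]={A,S,T0}  "a"  orig:{A,S}
  [2..2]={A,S,T0}  "a"  orig:{A,S}
  [3..3]={T1}  "b"  orig:{}
  [0..1]={A,S,X2}  "aa"  orig:{A,S}
  [1..2]={A,S,X2}  "aa"  orig:{A,S}
  [2..3]={X3}  "ab"  orig:{}
  [0..2]={A,S,X2}  "aaa"  orig:{A,S}
  [1..3]={S}  "aab"
  [0..3]=∅  "aaab"

S ∉ T[0,3] ⇒ NO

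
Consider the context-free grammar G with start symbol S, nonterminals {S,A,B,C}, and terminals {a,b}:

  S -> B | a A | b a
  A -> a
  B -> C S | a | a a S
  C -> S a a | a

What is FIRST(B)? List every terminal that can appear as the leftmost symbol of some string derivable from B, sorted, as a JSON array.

Compute FIRST by fixpoint:
round 1:
  A via A→a: +{a}
  B via B→a: +{a}
  C via C→a: +{a}
  S via S→B: +{a}
  S via S→b a: +{b}
  FIRST[S]={a,b}  FIRST[A]={a}  FIRST[B]={a}  FIRST[C]={a}
round 2:
  C via C→S a a: +{b}
  FIRST[S]={a,b}  FIRST[A]={a}  FIRST[B]={a}  FIRST[C]={a,b}
round 3:
  B via B→C S: +{b}
  FIRST[S]={a,b}  FIRST[A]={a}  FIRST[B]={a,b}  FIRST[C]={a,b}
round 4: done
  FIRST[S]={a,b}  FIRST[A]={a}  FIRST[B]={a,b}  FIRST[C]={a,b}

FIRST(B) = ["a", "b"]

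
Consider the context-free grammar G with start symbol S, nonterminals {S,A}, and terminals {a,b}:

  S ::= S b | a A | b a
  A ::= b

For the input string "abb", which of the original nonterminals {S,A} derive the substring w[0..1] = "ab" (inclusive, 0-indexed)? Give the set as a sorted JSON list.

CNF form of G:
  S -> S T0 | T0 T1 | T1 A
  A -> b
  T0 -> b
  T1 -> a

CYK fill — only the sub-triangle for w[0..1]:
  cell(0,0) a: {T1}  orig:{}
  cell(1,1) b: {A,T0}  orig:{A}
  cell(0,1) ab: {S}

Original NTs in T[0,1] deriving "ab": ["S"]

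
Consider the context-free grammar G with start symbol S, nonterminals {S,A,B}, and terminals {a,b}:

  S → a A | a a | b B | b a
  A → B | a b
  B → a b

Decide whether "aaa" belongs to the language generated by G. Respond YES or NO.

Convert to CNF:
  S -> T0 A | T0 T0 | T1 B | T1 T0
  A -> T0 T1
  B -> T0 T1
  T0 -> a
  T1 -> b

CYK table (by increasing span):
  cell(0,0) a: {T0}  orig:{}
  cell(1,1) a: {T0}  orig:{}
  cell(2,2) a: {T0}  orig:{}
  cell(0,1) aa: {S}
  cell(1,2) aa: {S}
  cell(0,2) aaa: ∅

S ∉ T[0,2] ⇒ NO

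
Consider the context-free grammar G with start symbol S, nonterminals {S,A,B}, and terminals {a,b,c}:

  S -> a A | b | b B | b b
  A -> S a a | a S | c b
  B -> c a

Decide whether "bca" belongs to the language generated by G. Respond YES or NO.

CNF form of G:
  S -> T0 A | T2 B | T2 T2 | b
  A -> S X3 | T0 S | T1 T2
  B -> T1 T0
  T0 -> a
  T1 -> c
  T2 -> b
  X3 -> T0 T0

Fill CYK table bottom-up:
  cell(0,0) b: {S,T2}  orig:{S}
  cell(1,1) c: {T1}  orig:{}
  cell(2,2) a: {T0}  orig:{}
  cell(0,1) bc: ∅
  cell(1,2) ca: {B}
  cell(0,2) bca: {S}

S ∈ T[0,2] ⇒ YES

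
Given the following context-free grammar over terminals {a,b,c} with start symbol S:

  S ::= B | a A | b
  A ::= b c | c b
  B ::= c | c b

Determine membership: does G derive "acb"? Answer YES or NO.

CNF form of G:
  S -> T1 T0 | T2 A | b | c
  A -> T0 T1 | T1 T0
  B -> T1 T0 | c
  T0 -> b
  T1 -> c
  T2 -> a

Fill CYK table bottom-up:
  cell(0,0) a: {T2}  orig:{}
  cell(1,1) c: {B,S,T1}  orig:{B,S}
  cell(2,2) b: {S,T0}  orig:{S}
  cell(0,1) ac: ∅
  cell(1,2) cb: {A,B,S}
  cell(0,2) acb: {S}

S ∈ T[0,2] ⇒ YES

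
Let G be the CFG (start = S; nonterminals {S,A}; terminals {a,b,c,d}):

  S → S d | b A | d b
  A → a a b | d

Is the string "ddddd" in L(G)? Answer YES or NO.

CNF form of G:
  S -> S T2 | T1 A | T2 T1
  A -> T0 X3 | d
  T0 -> a
  T1 -> b
  T2 -> d
  X3 -> T0 T1

CYK table (by increasing span):
  T[0,0] 'd' = {A,T2}  orig:{A}
  T[1,1] 'd' = {A,T2}  orig:{A}
  T[2,2] 'd' = {A,T2}  orig:{A}
  T[3,3] 'd' = {A,T2}  orig:{A}
  T[4,4] 'd' = {A,T2}  orig:{A}
  T[0,1] 'dd' = ∅
  T[1,2] 'dd' = ∅
  T[2,3] 'dd' = ∅
  T[3,4] 'dd' = ∅
  T[0,2] 'ddd' = ∅
  T[1,3] 'ddd' = ∅
  T[2,4] 'ddd' = ∅
  T[0,3] 'dddd' = ∅
  T[1,4] 'dddd' = ∅
  T[0,4] 'ddddd' = ∅

S ∉ T[0,4] ⇒ NO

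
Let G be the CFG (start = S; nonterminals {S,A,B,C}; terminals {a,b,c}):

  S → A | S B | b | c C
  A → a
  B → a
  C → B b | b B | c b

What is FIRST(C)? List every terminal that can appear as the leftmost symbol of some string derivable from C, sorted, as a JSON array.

FIRST sets, iterate to fixpoint:
pass 1:
  A via A→a: +{a}
  B via B→a: +{a}
  C via C→B b: +{a}
  C via C→b B: +{b}
  C via C→c b: +{c}
  S via S→A: +{a}
  S via S→b: +{b}
  S via S→c C: +{c}
  S: {a,b,c}  A: {a}  B: {a}  C: {a,b,c}
pass 2: (no change)
  S: {a,b,c}  A: {a}  B: {a}  C: {a,b,c}

FIRST(C) = ["a", "b", "c"]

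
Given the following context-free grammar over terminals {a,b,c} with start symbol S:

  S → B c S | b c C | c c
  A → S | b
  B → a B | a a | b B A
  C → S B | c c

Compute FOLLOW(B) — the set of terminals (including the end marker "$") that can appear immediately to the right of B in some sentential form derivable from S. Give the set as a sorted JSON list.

FIRST iteration:
iter 1:
  A via A→b: +{b}
  B via B→a B: +{a}
  B via B→b B A: +{b}
  C via C→c c: +{c}
  S via S→B c S: +{a,b}
  S via S→c c: +{c}
  FIRST[S]={a,b,c}  FIRST[A]={b}  FIRST[B]={a,b}  FIRST[C]={c}
iter 2:
  A via A→S: +{a,c}
  C via C→S B: +{a,b}
  FIRST[S]={a,b,c}  FIRST[A]={a,b,c}  FIRST[B]={a,b}  FIRST[C]={a,b,c}
iter 3: done
  FIRST[S]={a,b,c}  FIRST[A]={a,b,c}  FIRST[B]={a,b}  FIRST[C]={a,b,c}

Compute FOLLOW by fixpoint:
seed FOLLOW(S) with $
pass 1:
  B→b B A: FOLLOW(B) ⊇ FIRST(A) = {a,b,c}; new: +{a,b,c}
  B→b B A: FOLLOW(A) ⊇ FOLLOW(B) ⊇ {a,b,c}; new: +{a,b,c}
  C→S B: FOLLOW(S) ⊇ FIRST(B) = {a,b}; new: +{a,b}
  S→b c C: FOLLOW(C) ⊇ FOLLOW(S) ⊇ {$,a,b}; new: +{$,a,b}
  FOLLOW[S]={$,a,b}  FOLLOW[A]={a,b,c}  FOLLOW[B]={a,b,c}  FOLLOW[C]={$,a,b}
pass 2:
  A→S: FOLLOW(S) ⊇ FOLLOW(A) ⊇ {a,b,c}; new: +{c}
  C→S B: FOLLOW(B) ⊇ FOLLOW(C) ⊇ {$,a,b}; new: +{$}
  S→b c C: FOLLOW(C) ⊇ FOLLOW(S) ⊇ {$,a,b,c}; new: +{c}
  FOLLOW[S]={$,a,b,c}  FOLLOW[A]={a,b,c}  FOLLOW[B]={$,a,b,c}  FOLLOW[C]={$,a,b,c}
pass 3:
  B→b B A: FOLLOW(A) ⊇ FOLLOW(B) ⊇ {$,a,b,c}; new: +{$}
  FOLLOW[S]={$,a,b,c}  FOLLOW[A]={$,a,b,c}  FOLLOW[B]={$,a,b,c}  FOLLOW[C]={$,a,b,c}
pass 4: done
  FOLLOW[S]={$,a,b,c}  FOLLOW[A]={$,a,b,c}  FOLLOW[B]={$,a,b,c}  FOLLOW[C]={$,a,b,c}

FOLLOW(B) = ["$", "a", "b", "c"]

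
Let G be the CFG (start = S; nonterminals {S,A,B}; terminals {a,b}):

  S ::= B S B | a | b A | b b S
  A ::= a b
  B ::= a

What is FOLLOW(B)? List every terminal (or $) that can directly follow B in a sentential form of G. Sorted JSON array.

FIRST sets, iterate to fixpoint:
round 1:
  A via A→a b: +{a}
  B via B→a: +{a}
  S via S→B S B: +{a}
  S via S→b A: +{b}
  S: {a,b}  A: {a}  B: {a}
round 2: done
  S: {a,b}  A: {a}  B: {a}

Compute FOLLOW by fixpoint:
seed FOLLOW(S) with $
iter 1:
  S→B S B: FOLLOW(B) ⊇ FIRST(S) = {a,b}; new: +{a,b}
  S→B S B: FOLLOW(S) ⊇ FIRST(B) = {a}; new: +{a}
  S→B S B: FOLLOW(B) ⊇ FOLLOW(S) ⊇ {$,a}; new: +{$}
  S→b A: FOLLOW(A) ⊇ FOLLOW(S) ⊇ {$,a}; new: +{$,a}
  FOLLOW(S)={$,a}  FOLLOW(A)={$,a}  FOLLOW(B)={$,a,b}
iter 2: done
  FOLLOW(S)={$,a}  FOLLOW(A)={$,a}  FOLLOW(B)={$,a,b}

FOLLOW(B) = ["$", "a", "b"]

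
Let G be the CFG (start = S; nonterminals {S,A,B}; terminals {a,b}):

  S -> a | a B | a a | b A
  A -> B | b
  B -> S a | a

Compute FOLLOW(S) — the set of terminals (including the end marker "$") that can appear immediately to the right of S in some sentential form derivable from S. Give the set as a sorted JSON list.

FIRST iteration:
pass 1:
  A via A→b: +{b}
  B via B→a: +{a}
  S via S→a: +{a}
  S via S→b A: +{b}
  S: {a,b}  A: {b}  B: {a}
pass 2:
  A via A→B: +{a}
  B via B→S a: +{b}
  S: {a,b}  A: {a,b}  B: {a,b}
pass 3: (stable)
  S: {a,b}  A: {a,b}  B: {a,b}

FOLLOW sets:
initialize: $ ∈ FOLLOW(S)
[1]
  B→S a: FOLLOW(S) ⊇ FIRST(a) = {a}; new: +{a}
  S→a B: FOLLOW(B) ⊇ FOLLOW(S) ⊇ {$,a}; new: +{$,a}
  S→b A: FOLLOW(A) ⊇ FOLLOW(S) ⊇ {$,a}; new: +{$,a}
  S: {$,a}  A: {$,a}  B: {$,a}
[2] — fixpoint
  S: {$,a}  A: {$,a}  B: {$,a}

FOLLOW(S) = ["$", "a"]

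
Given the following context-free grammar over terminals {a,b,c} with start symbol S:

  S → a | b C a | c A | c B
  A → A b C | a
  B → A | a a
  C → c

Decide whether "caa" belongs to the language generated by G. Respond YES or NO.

CNF form of G:
  S -> T0 X5 | T2 A | T2 B | a
  A -> A X3 | a
  B -> A X4 | T1 T1 | a
  C -> c
  T0 -> b
  T1 -> a
  T2 -> c
  X3 -> T0 C
  X4 -> T0 C
  X5 -> C T1

CYK table (by increasing span):
  T[0,0] 'c' = {C,T2}  orig:{C}
  T[1,1] 'a' = {A,B,S,T1}  orig:{A,B,S}
  T[2,2] 'a' = {A,B,S,T1}  orig:{A,B,S}
  T[0,1] 'ca' = {S,X5}  orig:{S}
  T[1,2] 'aa' = {B}
  T[0,2] 'caa' = {S}

S ∈ T[0,2] ⇒ YES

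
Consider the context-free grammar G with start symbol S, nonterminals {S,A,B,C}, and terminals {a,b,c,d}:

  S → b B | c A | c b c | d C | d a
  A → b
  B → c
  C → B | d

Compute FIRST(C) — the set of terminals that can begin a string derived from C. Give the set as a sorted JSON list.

FIRST sets, iterate to fixpoint:
pass 1:
  A via A→b: +{b}
  B via B→c: +{c}
  C via C→B: +{c}
  C via C→d: +{d}
  S via S→b B: +{b}
  S via S→c A: +{c}
  S via S→d C: +{d}
  S: {b,c,d}  A: {b}  B: {c}  C: {c,d}
pass 2: (no change)
  S: {b,c,d}  A: {b}  B: {c}  C: {c,d}

FIRST(C) = ["c", "d"]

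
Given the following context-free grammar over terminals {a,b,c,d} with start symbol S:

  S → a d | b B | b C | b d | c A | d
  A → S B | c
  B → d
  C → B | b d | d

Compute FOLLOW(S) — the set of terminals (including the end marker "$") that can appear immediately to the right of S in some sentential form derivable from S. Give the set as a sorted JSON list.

FIRST iteration:
iter 1:
  A via A→c: +{c}
  B via B→d: +{d}
  C via C→B: +{d}
  C via C→b d: +{b}
  S via S→a d: +{a}
  S via S→b B: +{b}
  S via S→c A: +{c}
  S via S→d: +{d}
  FIRST[S]={a,b,c,d}  FIRST[A]={c}  FIRST[B]={d}  FIRST[C]={b,d}
iter 2:
  A via A→S B: +{a,b,d}
  FIRST[S]={a,b,c,d}  FIRST[A]={a,b,c,d}  FIRST[B]={d}  FIRST[C]={b,d}
iter 3: (stable)
  FIRST[S]={a,b,c,d}  FIRST[A]={a,b,c,d}  FIRST[B]={d}  FIRST[C]={b,d}

FOLLOW sets:
initialize: $ ∈ FOLLOW(S)
[1]
  A→S B: FOLLOW(S) ⊇ FIRST(B) = {d}; new: +{d}
  S→b B: FOLLOW(B) ⊇ FOLLOW(S) ⊇ {$,d}; new: +{$,d}
  S→b C: FOLLOW(C) ⊇ FOLLOW(S) ⊇ {$,d}; new: +{$,d}
  S→c A: FOLLOW(A) ⊇ FOLLOW(S) ⊇ {$,d}; new: +{$,d}
  S: {$,d}  A: {$,d}  B: {$,d}  C: {$,d}
[2] (no change)
  S: {$,d}  A: {$,d}  B: {$,d}  C: {$,d}

FOLLOW(S) = ["$", "d"]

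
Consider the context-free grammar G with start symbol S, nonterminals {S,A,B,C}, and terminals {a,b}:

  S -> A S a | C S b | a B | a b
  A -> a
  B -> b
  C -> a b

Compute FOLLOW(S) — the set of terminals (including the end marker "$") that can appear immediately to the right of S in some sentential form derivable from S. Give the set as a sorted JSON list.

FIRST iteration:
[1]
  A via A→a: +{a}
  B via B→b: +{b}
  C via C→a b: +{a}
  S via S→A S a: +{a}
  S: {a}  A: {a}  B: {b}  C: {a}
[2] (stable)
  S: {a}  A: {a}  B: {b}  C: {a}

Compute FOLLOW by fixpoint:
seed FOLLOW(S) with $
iter 1:
  S→A S a: FOLLOW(A) ⊇ FIRST(S) = {a}; new: +{a}
  S→A S a: FOLLOW(S) ⊇ FIRST(a) = {a}; new: +{a}
  S→C S b: FOLLOW(C) ⊇ FIRST(S) = {a}; new: +{a}
  S→C S b: FOLLOW(S) ⊇ FIRST(b) = {b}; new: +{b}
  S→a B: FOLLOW(B) ⊇ FOLLOW(S) ⊇ {$,a,b}; new: +{$,a,b}
  S: {$,a,b}  A: {a}  B: {$,a,b}  C: {a}
iter 2: (stable)
  S: {$,a,b}  A: {a}  B: {$,a,b}  C: {a}

FOLLOW(S) = ["$", "a", "b"]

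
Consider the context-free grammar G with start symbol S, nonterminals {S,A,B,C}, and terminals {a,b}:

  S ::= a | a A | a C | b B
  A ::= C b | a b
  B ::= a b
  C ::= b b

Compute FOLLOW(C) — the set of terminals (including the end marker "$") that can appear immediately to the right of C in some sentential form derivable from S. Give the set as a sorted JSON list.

FIRST iteration:
[1]
  A via A→a b: +{a}
  B via B→a b: +{a}
  C via C→b b: +{b}
  S via S→a: +{a}
  S via S→b B: +{b}
  S: {a,b}  A: {a}  B: {a}  C: {b}
[2]
  A via A→C b: +{b}
  S: {a,b}  A: {a,b}  B: {a}  C: {b}
[3] done
  S: {a,b}  A: {a,b}  B: {a}  C: {b}

Compute FOLLOW by fixpoint:
initialize: $ ∈ FOLLOW(S)
pass 1:
  A→C b: FOLLOW(C) ⊇ FIRST(b) = {b}; new: +{b}
  S→a A: FOLLOW(A) ⊇ FOLLOW(S) ⊇ {$}; new: +{$}
  S→a C: FOLLOW(C) ⊇ FOLLOW(S) ⊇ {$}; new: +{$}
  S→b B: FOLLOW(B) ⊇ FOLLOW(S) ⊇ {$}; new: +{$}
  FOLLOW(S)={$}  FOLLOW(A)={$}  FOLLOW(B)={$}  FOLLOW(C)={$,b}
pass 2: done
  FOLLOW(S)={$}  FOLLOW(A)={$}  FOLLOW(B)={$}  FOLLOW(C)={$,b}

FOLLOW(C) = ["$", "b"]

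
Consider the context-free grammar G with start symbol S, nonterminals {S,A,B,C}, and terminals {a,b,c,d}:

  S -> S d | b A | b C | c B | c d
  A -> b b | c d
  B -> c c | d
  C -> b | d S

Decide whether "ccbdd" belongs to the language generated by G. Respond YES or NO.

Convert to CNF:
  S -> S T2 | T0 A | T0 C | T1 B | T1 T2
  A -> T0 T0 | T1 T2
  B -> T1 T1 | d
  C -> T2 S | b
  T0 -> b
  T1 -> c
  T2 -> d

CYK table (by increasing span):
  cell(0,0) c: {T1}  orig:{}
  cell(1,1) c: {T1}  orig:{}
  cell(2,2) b: {C,T0}  orig:{C}
  cell(3,3) d: {B,T2}  orig:{B}
  cell(4,4) d: {B,T2}  orig:{B}
  cell(0,1) cc: {B}
  cell(1,2) cb: ∅
  cell(2,3) bd: ∅
  cell(3,4) dd: ∅
  cell(0,2) ccb: ∅
  cell(1,3) cbd: ∅
  cell(2,4) bdd: ∅
  cell(0,3) ccbd: ∅
  cell(1,4) cbdd: ∅
  cell(0,4) ccbdd: ∅

S ∉ T[0,4] ⇒ NO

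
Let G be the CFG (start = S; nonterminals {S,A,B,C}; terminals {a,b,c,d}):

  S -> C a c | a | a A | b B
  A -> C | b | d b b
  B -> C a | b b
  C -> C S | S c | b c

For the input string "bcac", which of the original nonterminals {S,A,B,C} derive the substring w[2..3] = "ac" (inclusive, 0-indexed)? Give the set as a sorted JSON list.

CNF form of G:
  S -> C X5 | T1 B | T3 A | a
  A -> C S | S T0 | T1 T0 | T2 X4 | b
  B -> C T3 | T1 T1
  C -> C S | S T0 | T1 T0
  T0 -> c
  T1 -> b
  T2 -> d
  T3 -> a
  X4 -> T1 T1
  X5 -> T3 T0

CYK fill — only the sub-triangle for w[2..3]:
  T[2,2] 'a' = {S,T3}  orig:{S}
  T[3,3] 'c' = {T0}  orig:{}
  T[2,3] 'ac' = {A,C,X5}  orig:{A,C}

Original NTs in T[2,3] deriving "ac": ["A", "C"]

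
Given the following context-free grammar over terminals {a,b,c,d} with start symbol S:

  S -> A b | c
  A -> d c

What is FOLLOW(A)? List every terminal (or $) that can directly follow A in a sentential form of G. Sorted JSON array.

FIRST sets, iterate to fixpoint:
pass 1:
  A via A→d c: +{d}
  S via S→A b: +{d}
  S via S→c: +{c}
  S: {c,d}  A: {d}
pass 2: (stable)
  S: {c,d}  A: {d}

Compute FOLLOW by fixpoint:
FOLLOW(S) := {$}
[1]
  S→A b: FOLLOW(A) ⊇ FIRST(b) = {b}; new: +{b}
  FOLLOW[S]={$}  FOLLOW[A]={b}
[2] (no change)
  FOLLOW[S]={$}  FOLLOW[A]={b}

FOLLOW(A) = ["b"]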